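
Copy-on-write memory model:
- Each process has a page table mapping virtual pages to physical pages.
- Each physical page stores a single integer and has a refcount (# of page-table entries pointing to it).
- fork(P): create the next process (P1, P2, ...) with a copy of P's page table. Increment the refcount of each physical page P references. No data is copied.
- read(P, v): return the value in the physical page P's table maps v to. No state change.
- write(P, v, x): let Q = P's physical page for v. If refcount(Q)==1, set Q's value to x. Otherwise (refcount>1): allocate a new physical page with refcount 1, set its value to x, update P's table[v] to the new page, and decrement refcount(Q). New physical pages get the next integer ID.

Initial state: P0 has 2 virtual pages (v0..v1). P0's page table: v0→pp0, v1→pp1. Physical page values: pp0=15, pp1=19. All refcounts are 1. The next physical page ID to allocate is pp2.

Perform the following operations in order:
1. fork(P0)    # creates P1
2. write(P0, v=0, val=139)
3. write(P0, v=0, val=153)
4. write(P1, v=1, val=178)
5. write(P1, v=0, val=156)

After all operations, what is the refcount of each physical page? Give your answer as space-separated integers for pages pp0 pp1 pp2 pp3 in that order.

Answer: 1 1 1 1

Derivation:
Op 1: fork(P0) -> P1. 2 ppages; refcounts: pp0:2 pp1:2
Op 2: write(P0, v0, 139). refcount(pp0)=2>1 -> COPY to pp2. 3 ppages; refcounts: pp0:1 pp1:2 pp2:1
Op 3: write(P0, v0, 153). refcount(pp2)=1 -> write in place. 3 ppages; refcounts: pp0:1 pp1:2 pp2:1
Op 4: write(P1, v1, 178). refcount(pp1)=2>1 -> COPY to pp3. 4 ppages; refcounts: pp0:1 pp1:1 pp2:1 pp3:1
Op 5: write(P1, v0, 156). refcount(pp0)=1 -> write in place. 4 ppages; refcounts: pp0:1 pp1:1 pp2:1 pp3:1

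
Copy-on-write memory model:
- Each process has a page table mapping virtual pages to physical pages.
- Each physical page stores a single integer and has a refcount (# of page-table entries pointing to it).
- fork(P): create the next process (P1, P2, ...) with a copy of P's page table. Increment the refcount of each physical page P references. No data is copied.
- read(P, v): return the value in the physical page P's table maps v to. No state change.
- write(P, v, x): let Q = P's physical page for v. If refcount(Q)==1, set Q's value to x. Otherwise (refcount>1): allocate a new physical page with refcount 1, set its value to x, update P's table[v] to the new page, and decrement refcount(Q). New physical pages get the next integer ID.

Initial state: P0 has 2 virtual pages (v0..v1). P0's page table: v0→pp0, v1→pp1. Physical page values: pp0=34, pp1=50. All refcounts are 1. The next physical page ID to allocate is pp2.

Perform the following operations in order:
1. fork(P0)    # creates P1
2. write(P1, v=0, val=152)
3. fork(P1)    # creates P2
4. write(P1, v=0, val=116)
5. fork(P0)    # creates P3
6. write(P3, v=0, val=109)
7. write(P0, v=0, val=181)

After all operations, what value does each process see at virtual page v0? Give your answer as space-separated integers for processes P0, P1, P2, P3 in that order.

Op 1: fork(P0) -> P1. 2 ppages; refcounts: pp0:2 pp1:2
Op 2: write(P1, v0, 152). refcount(pp0)=2>1 -> COPY to pp2. 3 ppages; refcounts: pp0:1 pp1:2 pp2:1
Op 3: fork(P1) -> P2. 3 ppages; refcounts: pp0:1 pp1:3 pp2:2
Op 4: write(P1, v0, 116). refcount(pp2)=2>1 -> COPY to pp3. 4 ppages; refcounts: pp0:1 pp1:3 pp2:1 pp3:1
Op 5: fork(P0) -> P3. 4 ppages; refcounts: pp0:2 pp1:4 pp2:1 pp3:1
Op 6: write(P3, v0, 109). refcount(pp0)=2>1 -> COPY to pp4. 5 ppages; refcounts: pp0:1 pp1:4 pp2:1 pp3:1 pp4:1
Op 7: write(P0, v0, 181). refcount(pp0)=1 -> write in place. 5 ppages; refcounts: pp0:1 pp1:4 pp2:1 pp3:1 pp4:1
P0: v0 -> pp0 = 181
P1: v0 -> pp3 = 116
P2: v0 -> pp2 = 152
P3: v0 -> pp4 = 109

Answer: 181 116 152 109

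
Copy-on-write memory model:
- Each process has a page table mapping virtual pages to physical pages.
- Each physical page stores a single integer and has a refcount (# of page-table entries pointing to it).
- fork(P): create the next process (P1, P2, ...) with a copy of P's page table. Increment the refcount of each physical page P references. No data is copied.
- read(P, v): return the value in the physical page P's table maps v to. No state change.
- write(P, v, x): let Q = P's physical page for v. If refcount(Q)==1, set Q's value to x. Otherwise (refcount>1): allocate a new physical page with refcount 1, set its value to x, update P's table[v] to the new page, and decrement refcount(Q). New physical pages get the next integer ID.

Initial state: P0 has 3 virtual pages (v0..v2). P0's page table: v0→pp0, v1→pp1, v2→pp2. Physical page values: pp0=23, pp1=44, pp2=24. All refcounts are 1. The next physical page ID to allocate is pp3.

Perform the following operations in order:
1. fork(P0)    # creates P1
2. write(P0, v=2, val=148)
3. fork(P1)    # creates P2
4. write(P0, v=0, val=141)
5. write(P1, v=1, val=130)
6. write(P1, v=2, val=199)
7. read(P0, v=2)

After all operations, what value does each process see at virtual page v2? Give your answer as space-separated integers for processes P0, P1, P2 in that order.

Op 1: fork(P0) -> P1. 3 ppages; refcounts: pp0:2 pp1:2 pp2:2
Op 2: write(P0, v2, 148). refcount(pp2)=2>1 -> COPY to pp3. 4 ppages; refcounts: pp0:2 pp1:2 pp2:1 pp3:1
Op 3: fork(P1) -> P2. 4 ppages; refcounts: pp0:3 pp1:3 pp2:2 pp3:1
Op 4: write(P0, v0, 141). refcount(pp0)=3>1 -> COPY to pp4. 5 ppages; refcounts: pp0:2 pp1:3 pp2:2 pp3:1 pp4:1
Op 5: write(P1, v1, 130). refcount(pp1)=3>1 -> COPY to pp5. 6 ppages; refcounts: pp0:2 pp1:2 pp2:2 pp3:1 pp4:1 pp5:1
Op 6: write(P1, v2, 199). refcount(pp2)=2>1 -> COPY to pp6. 7 ppages; refcounts: pp0:2 pp1:2 pp2:1 pp3:1 pp4:1 pp5:1 pp6:1
Op 7: read(P0, v2) -> 148. No state change.
P0: v2 -> pp3 = 148
P1: v2 -> pp6 = 199
P2: v2 -> pp2 = 24

Answer: 148 199 24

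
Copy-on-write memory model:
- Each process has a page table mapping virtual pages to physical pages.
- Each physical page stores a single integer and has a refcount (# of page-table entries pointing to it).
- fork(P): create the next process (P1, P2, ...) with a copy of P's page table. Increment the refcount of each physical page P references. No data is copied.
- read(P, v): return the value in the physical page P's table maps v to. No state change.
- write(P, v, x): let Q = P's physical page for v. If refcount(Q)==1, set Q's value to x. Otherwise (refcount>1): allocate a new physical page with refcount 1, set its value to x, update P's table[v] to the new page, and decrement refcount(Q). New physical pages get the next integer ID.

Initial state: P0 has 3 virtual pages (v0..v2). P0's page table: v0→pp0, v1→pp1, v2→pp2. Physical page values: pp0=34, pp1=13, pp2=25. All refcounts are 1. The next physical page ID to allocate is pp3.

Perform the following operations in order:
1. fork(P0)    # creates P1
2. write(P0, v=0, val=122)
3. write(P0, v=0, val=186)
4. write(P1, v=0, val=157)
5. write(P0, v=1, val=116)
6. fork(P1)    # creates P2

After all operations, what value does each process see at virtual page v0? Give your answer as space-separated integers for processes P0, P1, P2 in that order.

Op 1: fork(P0) -> P1. 3 ppages; refcounts: pp0:2 pp1:2 pp2:2
Op 2: write(P0, v0, 122). refcount(pp0)=2>1 -> COPY to pp3. 4 ppages; refcounts: pp0:1 pp1:2 pp2:2 pp3:1
Op 3: write(P0, v0, 186). refcount(pp3)=1 -> write in place. 4 ppages; refcounts: pp0:1 pp1:2 pp2:2 pp3:1
Op 4: write(P1, v0, 157). refcount(pp0)=1 -> write in place. 4 ppages; refcounts: pp0:1 pp1:2 pp2:2 pp3:1
Op 5: write(P0, v1, 116). refcount(pp1)=2>1 -> COPY to pp4. 5 ppages; refcounts: pp0:1 pp1:1 pp2:2 pp3:1 pp4:1
Op 6: fork(P1) -> P2. 5 ppages; refcounts: pp0:2 pp1:2 pp2:3 pp3:1 pp4:1
P0: v0 -> pp3 = 186
P1: v0 -> pp0 = 157
P2: v0 -> pp0 = 157

Answer: 186 157 157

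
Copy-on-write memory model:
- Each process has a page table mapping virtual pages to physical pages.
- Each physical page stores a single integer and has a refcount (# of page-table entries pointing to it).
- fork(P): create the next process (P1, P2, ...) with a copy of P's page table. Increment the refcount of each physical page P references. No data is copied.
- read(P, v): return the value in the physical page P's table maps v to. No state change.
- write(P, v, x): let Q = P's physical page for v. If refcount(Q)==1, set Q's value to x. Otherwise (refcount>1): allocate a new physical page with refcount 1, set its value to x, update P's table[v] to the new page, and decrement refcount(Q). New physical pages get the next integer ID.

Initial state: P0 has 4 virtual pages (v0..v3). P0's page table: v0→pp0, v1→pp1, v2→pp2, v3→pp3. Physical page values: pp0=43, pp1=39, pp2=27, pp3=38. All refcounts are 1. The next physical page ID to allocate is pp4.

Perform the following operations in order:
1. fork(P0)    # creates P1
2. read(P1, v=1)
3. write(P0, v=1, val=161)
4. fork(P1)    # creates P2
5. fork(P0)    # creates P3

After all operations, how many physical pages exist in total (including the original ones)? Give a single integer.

Answer: 5

Derivation:
Op 1: fork(P0) -> P1. 4 ppages; refcounts: pp0:2 pp1:2 pp2:2 pp3:2
Op 2: read(P1, v1) -> 39. No state change.
Op 3: write(P0, v1, 161). refcount(pp1)=2>1 -> COPY to pp4. 5 ppages; refcounts: pp0:2 pp1:1 pp2:2 pp3:2 pp4:1
Op 4: fork(P1) -> P2. 5 ppages; refcounts: pp0:3 pp1:2 pp2:3 pp3:3 pp4:1
Op 5: fork(P0) -> P3. 5 ppages; refcounts: pp0:4 pp1:2 pp2:4 pp3:4 pp4:2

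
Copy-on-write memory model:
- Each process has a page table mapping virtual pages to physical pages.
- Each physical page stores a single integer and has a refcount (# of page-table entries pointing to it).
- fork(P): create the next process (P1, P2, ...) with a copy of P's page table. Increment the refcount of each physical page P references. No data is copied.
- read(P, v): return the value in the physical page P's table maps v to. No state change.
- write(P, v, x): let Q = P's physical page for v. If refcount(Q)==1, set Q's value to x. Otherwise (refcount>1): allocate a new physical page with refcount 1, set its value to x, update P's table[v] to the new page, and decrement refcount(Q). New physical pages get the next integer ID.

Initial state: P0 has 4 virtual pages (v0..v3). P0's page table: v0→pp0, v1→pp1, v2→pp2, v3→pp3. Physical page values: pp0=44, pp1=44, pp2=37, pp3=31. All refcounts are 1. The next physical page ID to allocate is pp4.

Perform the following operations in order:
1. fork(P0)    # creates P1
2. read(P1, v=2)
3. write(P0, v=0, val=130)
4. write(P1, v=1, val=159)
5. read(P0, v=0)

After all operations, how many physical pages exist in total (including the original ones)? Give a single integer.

Op 1: fork(P0) -> P1. 4 ppages; refcounts: pp0:2 pp1:2 pp2:2 pp3:2
Op 2: read(P1, v2) -> 37. No state change.
Op 3: write(P0, v0, 130). refcount(pp0)=2>1 -> COPY to pp4. 5 ppages; refcounts: pp0:1 pp1:2 pp2:2 pp3:2 pp4:1
Op 4: write(P1, v1, 159). refcount(pp1)=2>1 -> COPY to pp5. 6 ppages; refcounts: pp0:1 pp1:1 pp2:2 pp3:2 pp4:1 pp5:1
Op 5: read(P0, v0) -> 130. No state change.

Answer: 6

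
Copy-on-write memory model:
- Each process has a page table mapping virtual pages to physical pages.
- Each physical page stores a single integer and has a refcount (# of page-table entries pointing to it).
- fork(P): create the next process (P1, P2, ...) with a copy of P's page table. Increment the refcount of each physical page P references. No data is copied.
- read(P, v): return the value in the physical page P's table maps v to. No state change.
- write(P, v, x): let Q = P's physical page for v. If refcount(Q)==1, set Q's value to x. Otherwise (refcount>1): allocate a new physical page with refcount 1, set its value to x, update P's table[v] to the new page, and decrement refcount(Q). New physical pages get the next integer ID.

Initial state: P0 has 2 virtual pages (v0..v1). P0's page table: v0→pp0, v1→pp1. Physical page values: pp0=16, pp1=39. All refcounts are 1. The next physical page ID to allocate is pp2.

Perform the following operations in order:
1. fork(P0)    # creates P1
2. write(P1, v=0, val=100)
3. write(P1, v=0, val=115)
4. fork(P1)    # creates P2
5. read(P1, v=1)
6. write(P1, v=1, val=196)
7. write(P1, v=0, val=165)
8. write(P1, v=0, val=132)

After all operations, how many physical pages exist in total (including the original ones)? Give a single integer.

Op 1: fork(P0) -> P1. 2 ppages; refcounts: pp0:2 pp1:2
Op 2: write(P1, v0, 100). refcount(pp0)=2>1 -> COPY to pp2. 3 ppages; refcounts: pp0:1 pp1:2 pp2:1
Op 3: write(P1, v0, 115). refcount(pp2)=1 -> write in place. 3 ppages; refcounts: pp0:1 pp1:2 pp2:1
Op 4: fork(P1) -> P2. 3 ppages; refcounts: pp0:1 pp1:3 pp2:2
Op 5: read(P1, v1) -> 39. No state change.
Op 6: write(P1, v1, 196). refcount(pp1)=3>1 -> COPY to pp3. 4 ppages; refcounts: pp0:1 pp1:2 pp2:2 pp3:1
Op 7: write(P1, v0, 165). refcount(pp2)=2>1 -> COPY to pp4. 5 ppages; refcounts: pp0:1 pp1:2 pp2:1 pp3:1 pp4:1
Op 8: write(P1, v0, 132). refcount(pp4)=1 -> write in place. 5 ppages; refcounts: pp0:1 pp1:2 pp2:1 pp3:1 pp4:1

Answer: 5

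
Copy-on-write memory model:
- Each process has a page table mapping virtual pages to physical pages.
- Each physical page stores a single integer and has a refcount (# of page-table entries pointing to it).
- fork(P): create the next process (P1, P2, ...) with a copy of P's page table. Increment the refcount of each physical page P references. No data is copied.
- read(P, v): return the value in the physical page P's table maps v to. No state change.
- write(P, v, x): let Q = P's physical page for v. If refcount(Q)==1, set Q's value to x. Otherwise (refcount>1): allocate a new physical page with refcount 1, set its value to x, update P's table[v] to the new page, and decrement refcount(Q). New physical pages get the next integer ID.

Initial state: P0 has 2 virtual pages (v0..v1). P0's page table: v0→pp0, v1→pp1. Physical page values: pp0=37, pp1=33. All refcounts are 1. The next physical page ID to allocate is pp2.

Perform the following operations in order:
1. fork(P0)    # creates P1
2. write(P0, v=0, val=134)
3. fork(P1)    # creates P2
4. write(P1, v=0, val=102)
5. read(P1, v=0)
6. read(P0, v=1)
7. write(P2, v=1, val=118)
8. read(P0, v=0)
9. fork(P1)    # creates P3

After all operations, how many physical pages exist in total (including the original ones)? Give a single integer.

Answer: 5

Derivation:
Op 1: fork(P0) -> P1. 2 ppages; refcounts: pp0:2 pp1:2
Op 2: write(P0, v0, 134). refcount(pp0)=2>1 -> COPY to pp2. 3 ppages; refcounts: pp0:1 pp1:2 pp2:1
Op 3: fork(P1) -> P2. 3 ppages; refcounts: pp0:2 pp1:3 pp2:1
Op 4: write(P1, v0, 102). refcount(pp0)=2>1 -> COPY to pp3. 4 ppages; refcounts: pp0:1 pp1:3 pp2:1 pp3:1
Op 5: read(P1, v0) -> 102. No state change.
Op 6: read(P0, v1) -> 33. No state change.
Op 7: write(P2, v1, 118). refcount(pp1)=3>1 -> COPY to pp4. 5 ppages; refcounts: pp0:1 pp1:2 pp2:1 pp3:1 pp4:1
Op 8: read(P0, v0) -> 134. No state change.
Op 9: fork(P1) -> P3. 5 ppages; refcounts: pp0:1 pp1:3 pp2:1 pp3:2 pp4:1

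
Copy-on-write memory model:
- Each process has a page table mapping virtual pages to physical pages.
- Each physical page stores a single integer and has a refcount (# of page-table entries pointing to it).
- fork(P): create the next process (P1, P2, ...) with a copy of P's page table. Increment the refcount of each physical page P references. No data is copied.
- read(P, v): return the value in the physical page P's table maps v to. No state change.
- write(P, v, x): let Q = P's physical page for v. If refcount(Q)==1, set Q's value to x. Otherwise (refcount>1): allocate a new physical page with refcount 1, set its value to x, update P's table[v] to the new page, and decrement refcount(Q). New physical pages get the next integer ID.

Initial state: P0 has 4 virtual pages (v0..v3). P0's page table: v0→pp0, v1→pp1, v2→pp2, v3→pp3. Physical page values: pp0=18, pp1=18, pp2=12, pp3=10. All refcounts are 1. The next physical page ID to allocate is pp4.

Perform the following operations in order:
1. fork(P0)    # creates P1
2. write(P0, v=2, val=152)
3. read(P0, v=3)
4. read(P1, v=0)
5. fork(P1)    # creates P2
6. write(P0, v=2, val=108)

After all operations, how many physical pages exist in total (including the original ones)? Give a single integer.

Answer: 5

Derivation:
Op 1: fork(P0) -> P1. 4 ppages; refcounts: pp0:2 pp1:2 pp2:2 pp3:2
Op 2: write(P0, v2, 152). refcount(pp2)=2>1 -> COPY to pp4. 5 ppages; refcounts: pp0:2 pp1:2 pp2:1 pp3:2 pp4:1
Op 3: read(P0, v3) -> 10. No state change.
Op 4: read(P1, v0) -> 18. No state change.
Op 5: fork(P1) -> P2. 5 ppages; refcounts: pp0:3 pp1:3 pp2:2 pp3:3 pp4:1
Op 6: write(P0, v2, 108). refcount(pp4)=1 -> write in place. 5 ppages; refcounts: pp0:3 pp1:3 pp2:2 pp3:3 pp4:1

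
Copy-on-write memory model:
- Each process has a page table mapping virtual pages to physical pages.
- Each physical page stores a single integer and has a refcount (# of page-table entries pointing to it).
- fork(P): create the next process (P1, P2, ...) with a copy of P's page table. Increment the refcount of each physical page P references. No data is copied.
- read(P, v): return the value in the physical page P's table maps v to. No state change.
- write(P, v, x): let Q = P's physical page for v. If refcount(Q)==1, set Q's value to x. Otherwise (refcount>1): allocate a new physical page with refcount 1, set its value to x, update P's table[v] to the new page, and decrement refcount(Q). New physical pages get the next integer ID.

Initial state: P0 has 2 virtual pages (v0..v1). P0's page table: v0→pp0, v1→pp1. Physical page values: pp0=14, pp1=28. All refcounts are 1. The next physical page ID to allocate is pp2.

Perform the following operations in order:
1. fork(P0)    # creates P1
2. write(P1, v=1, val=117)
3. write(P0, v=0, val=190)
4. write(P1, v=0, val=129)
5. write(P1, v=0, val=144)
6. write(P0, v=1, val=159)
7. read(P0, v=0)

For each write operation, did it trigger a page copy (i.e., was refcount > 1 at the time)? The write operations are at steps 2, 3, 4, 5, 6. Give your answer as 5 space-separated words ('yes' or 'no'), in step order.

Op 1: fork(P0) -> P1. 2 ppages; refcounts: pp0:2 pp1:2
Op 2: write(P1, v1, 117). refcount(pp1)=2>1 -> COPY to pp2. 3 ppages; refcounts: pp0:2 pp1:1 pp2:1
Op 3: write(P0, v0, 190). refcount(pp0)=2>1 -> COPY to pp3. 4 ppages; refcounts: pp0:1 pp1:1 pp2:1 pp3:1
Op 4: write(P1, v0, 129). refcount(pp0)=1 -> write in place. 4 ppages; refcounts: pp0:1 pp1:1 pp2:1 pp3:1
Op 5: write(P1, v0, 144). refcount(pp0)=1 -> write in place. 4 ppages; refcounts: pp0:1 pp1:1 pp2:1 pp3:1
Op 6: write(P0, v1, 159). refcount(pp1)=1 -> write in place. 4 ppages; refcounts: pp0:1 pp1:1 pp2:1 pp3:1
Op 7: read(P0, v0) -> 190. No state change.

yes yes no no no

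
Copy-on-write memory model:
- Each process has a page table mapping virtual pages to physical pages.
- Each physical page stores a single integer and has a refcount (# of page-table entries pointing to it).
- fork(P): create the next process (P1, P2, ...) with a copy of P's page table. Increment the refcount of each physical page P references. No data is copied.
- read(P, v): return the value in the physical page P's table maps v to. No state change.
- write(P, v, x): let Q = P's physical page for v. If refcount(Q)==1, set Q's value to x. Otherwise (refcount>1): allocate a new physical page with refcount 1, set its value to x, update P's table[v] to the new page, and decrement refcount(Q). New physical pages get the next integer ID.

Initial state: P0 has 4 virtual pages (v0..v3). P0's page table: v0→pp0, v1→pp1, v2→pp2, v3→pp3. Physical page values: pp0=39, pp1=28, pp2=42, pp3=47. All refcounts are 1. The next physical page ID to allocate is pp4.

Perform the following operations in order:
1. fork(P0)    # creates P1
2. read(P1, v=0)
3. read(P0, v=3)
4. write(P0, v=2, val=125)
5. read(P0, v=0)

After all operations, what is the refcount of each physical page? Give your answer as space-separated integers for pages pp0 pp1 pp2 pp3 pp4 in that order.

Answer: 2 2 1 2 1

Derivation:
Op 1: fork(P0) -> P1. 4 ppages; refcounts: pp0:2 pp1:2 pp2:2 pp3:2
Op 2: read(P1, v0) -> 39. No state change.
Op 3: read(P0, v3) -> 47. No state change.
Op 4: write(P0, v2, 125). refcount(pp2)=2>1 -> COPY to pp4. 5 ppages; refcounts: pp0:2 pp1:2 pp2:1 pp3:2 pp4:1
Op 5: read(P0, v0) -> 39. No state change.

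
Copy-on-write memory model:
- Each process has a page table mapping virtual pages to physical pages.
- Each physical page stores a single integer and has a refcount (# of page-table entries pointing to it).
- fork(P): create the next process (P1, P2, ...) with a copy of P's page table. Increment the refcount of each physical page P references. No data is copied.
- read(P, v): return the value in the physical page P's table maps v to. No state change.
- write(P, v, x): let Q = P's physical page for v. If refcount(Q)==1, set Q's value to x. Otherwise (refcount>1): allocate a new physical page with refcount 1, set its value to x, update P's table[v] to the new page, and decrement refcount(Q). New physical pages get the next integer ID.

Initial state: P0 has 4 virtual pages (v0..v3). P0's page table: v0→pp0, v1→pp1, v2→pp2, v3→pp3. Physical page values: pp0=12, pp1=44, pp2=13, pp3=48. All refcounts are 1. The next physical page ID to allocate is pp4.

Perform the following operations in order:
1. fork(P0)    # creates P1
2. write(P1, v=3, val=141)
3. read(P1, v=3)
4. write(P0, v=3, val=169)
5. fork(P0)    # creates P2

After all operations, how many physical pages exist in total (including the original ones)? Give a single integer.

Op 1: fork(P0) -> P1. 4 ppages; refcounts: pp0:2 pp1:2 pp2:2 pp3:2
Op 2: write(P1, v3, 141). refcount(pp3)=2>1 -> COPY to pp4. 5 ppages; refcounts: pp0:2 pp1:2 pp2:2 pp3:1 pp4:1
Op 3: read(P1, v3) -> 141. No state change.
Op 4: write(P0, v3, 169). refcount(pp3)=1 -> write in place. 5 ppages; refcounts: pp0:2 pp1:2 pp2:2 pp3:1 pp4:1
Op 5: fork(P0) -> P2. 5 ppages; refcounts: pp0:3 pp1:3 pp2:3 pp3:2 pp4:1

Answer: 5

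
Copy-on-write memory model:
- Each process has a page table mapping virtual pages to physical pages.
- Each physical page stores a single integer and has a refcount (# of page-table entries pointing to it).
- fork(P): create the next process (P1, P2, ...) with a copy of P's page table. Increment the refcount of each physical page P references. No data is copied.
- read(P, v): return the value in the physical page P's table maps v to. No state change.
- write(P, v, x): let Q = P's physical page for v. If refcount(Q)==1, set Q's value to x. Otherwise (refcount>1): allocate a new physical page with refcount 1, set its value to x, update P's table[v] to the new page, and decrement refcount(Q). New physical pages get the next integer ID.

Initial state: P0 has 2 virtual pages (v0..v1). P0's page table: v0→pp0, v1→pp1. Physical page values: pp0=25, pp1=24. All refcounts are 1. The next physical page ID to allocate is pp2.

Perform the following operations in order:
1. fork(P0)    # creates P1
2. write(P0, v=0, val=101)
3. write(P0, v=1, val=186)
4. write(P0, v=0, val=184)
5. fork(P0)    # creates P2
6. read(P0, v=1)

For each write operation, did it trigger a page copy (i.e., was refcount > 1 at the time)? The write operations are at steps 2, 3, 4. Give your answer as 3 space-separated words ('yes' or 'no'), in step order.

Op 1: fork(P0) -> P1. 2 ppages; refcounts: pp0:2 pp1:2
Op 2: write(P0, v0, 101). refcount(pp0)=2>1 -> COPY to pp2. 3 ppages; refcounts: pp0:1 pp1:2 pp2:1
Op 3: write(P0, v1, 186). refcount(pp1)=2>1 -> COPY to pp3. 4 ppages; refcounts: pp0:1 pp1:1 pp2:1 pp3:1
Op 4: write(P0, v0, 184). refcount(pp2)=1 -> write in place. 4 ppages; refcounts: pp0:1 pp1:1 pp2:1 pp3:1
Op 5: fork(P0) -> P2. 4 ppages; refcounts: pp0:1 pp1:1 pp2:2 pp3:2
Op 6: read(P0, v1) -> 186. No state change.

yes yes no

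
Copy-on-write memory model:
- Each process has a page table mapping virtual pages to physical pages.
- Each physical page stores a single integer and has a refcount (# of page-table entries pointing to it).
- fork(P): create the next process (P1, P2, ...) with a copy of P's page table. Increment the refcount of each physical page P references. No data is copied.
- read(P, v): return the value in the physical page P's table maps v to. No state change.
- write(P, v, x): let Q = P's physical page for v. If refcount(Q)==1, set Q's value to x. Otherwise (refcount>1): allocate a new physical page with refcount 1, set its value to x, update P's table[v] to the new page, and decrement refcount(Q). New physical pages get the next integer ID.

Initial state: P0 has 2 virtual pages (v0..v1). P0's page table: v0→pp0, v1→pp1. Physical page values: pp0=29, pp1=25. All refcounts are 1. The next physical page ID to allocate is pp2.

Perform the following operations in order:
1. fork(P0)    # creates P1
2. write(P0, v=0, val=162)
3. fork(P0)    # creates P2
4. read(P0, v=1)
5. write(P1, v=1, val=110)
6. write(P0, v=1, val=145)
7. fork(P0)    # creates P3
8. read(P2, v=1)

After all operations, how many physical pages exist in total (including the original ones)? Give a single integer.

Op 1: fork(P0) -> P1. 2 ppages; refcounts: pp0:2 pp1:2
Op 2: write(P0, v0, 162). refcount(pp0)=2>1 -> COPY to pp2. 3 ppages; refcounts: pp0:1 pp1:2 pp2:1
Op 3: fork(P0) -> P2. 3 ppages; refcounts: pp0:1 pp1:3 pp2:2
Op 4: read(P0, v1) -> 25. No state change.
Op 5: write(P1, v1, 110). refcount(pp1)=3>1 -> COPY to pp3. 4 ppages; refcounts: pp0:1 pp1:2 pp2:2 pp3:1
Op 6: write(P0, v1, 145). refcount(pp1)=2>1 -> COPY to pp4. 5 ppages; refcounts: pp0:1 pp1:1 pp2:2 pp3:1 pp4:1
Op 7: fork(P0) -> P3. 5 ppages; refcounts: pp0:1 pp1:1 pp2:3 pp3:1 pp4:2
Op 8: read(P2, v1) -> 25. No state change.

Answer: 5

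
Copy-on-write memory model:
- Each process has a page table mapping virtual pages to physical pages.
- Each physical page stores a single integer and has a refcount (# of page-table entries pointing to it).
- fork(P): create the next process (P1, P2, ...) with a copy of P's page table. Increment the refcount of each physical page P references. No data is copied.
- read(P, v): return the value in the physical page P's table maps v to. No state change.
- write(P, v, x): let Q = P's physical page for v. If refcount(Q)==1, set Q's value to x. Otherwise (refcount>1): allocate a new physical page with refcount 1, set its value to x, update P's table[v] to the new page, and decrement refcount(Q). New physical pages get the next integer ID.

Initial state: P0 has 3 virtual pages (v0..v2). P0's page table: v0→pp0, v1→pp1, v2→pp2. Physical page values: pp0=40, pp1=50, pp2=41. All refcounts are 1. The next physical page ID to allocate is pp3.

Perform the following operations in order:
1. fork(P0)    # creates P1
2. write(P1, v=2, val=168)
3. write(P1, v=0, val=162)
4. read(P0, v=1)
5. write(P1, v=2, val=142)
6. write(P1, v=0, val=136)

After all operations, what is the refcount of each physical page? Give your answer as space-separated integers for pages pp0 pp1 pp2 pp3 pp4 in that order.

Answer: 1 2 1 1 1

Derivation:
Op 1: fork(P0) -> P1. 3 ppages; refcounts: pp0:2 pp1:2 pp2:2
Op 2: write(P1, v2, 168). refcount(pp2)=2>1 -> COPY to pp3. 4 ppages; refcounts: pp0:2 pp1:2 pp2:1 pp3:1
Op 3: write(P1, v0, 162). refcount(pp0)=2>1 -> COPY to pp4. 5 ppages; refcounts: pp0:1 pp1:2 pp2:1 pp3:1 pp4:1
Op 4: read(P0, v1) -> 50. No state change.
Op 5: write(P1, v2, 142). refcount(pp3)=1 -> write in place. 5 ppages; refcounts: pp0:1 pp1:2 pp2:1 pp3:1 pp4:1
Op 6: write(P1, v0, 136). refcount(pp4)=1 -> write in place. 5 ppages; refcounts: pp0:1 pp1:2 pp2:1 pp3:1 pp4:1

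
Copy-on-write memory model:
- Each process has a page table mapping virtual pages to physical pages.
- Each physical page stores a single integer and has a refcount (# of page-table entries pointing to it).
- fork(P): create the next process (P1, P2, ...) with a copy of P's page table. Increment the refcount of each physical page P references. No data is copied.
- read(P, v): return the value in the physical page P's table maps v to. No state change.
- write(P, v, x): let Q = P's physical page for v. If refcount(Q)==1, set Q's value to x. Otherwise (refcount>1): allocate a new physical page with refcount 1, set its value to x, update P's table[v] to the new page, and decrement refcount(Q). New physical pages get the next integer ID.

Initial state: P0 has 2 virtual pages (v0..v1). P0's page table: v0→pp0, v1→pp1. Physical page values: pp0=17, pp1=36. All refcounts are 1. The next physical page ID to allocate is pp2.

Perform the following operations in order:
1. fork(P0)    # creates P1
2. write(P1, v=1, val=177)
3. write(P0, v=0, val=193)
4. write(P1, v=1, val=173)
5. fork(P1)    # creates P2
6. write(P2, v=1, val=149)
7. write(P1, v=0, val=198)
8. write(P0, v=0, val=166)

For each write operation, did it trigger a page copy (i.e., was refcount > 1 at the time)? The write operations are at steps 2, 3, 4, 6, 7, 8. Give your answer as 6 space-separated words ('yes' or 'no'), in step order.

Op 1: fork(P0) -> P1. 2 ppages; refcounts: pp0:2 pp1:2
Op 2: write(P1, v1, 177). refcount(pp1)=2>1 -> COPY to pp2. 3 ppages; refcounts: pp0:2 pp1:1 pp2:1
Op 3: write(P0, v0, 193). refcount(pp0)=2>1 -> COPY to pp3. 4 ppages; refcounts: pp0:1 pp1:1 pp2:1 pp3:1
Op 4: write(P1, v1, 173). refcount(pp2)=1 -> write in place. 4 ppages; refcounts: pp0:1 pp1:1 pp2:1 pp3:1
Op 5: fork(P1) -> P2. 4 ppages; refcounts: pp0:2 pp1:1 pp2:2 pp3:1
Op 6: write(P2, v1, 149). refcount(pp2)=2>1 -> COPY to pp4. 5 ppages; refcounts: pp0:2 pp1:1 pp2:1 pp3:1 pp4:1
Op 7: write(P1, v0, 198). refcount(pp0)=2>1 -> COPY to pp5. 6 ppages; refcounts: pp0:1 pp1:1 pp2:1 pp3:1 pp4:1 pp5:1
Op 8: write(P0, v0, 166). refcount(pp3)=1 -> write in place. 6 ppages; refcounts: pp0:1 pp1:1 pp2:1 pp3:1 pp4:1 pp5:1

yes yes no yes yes no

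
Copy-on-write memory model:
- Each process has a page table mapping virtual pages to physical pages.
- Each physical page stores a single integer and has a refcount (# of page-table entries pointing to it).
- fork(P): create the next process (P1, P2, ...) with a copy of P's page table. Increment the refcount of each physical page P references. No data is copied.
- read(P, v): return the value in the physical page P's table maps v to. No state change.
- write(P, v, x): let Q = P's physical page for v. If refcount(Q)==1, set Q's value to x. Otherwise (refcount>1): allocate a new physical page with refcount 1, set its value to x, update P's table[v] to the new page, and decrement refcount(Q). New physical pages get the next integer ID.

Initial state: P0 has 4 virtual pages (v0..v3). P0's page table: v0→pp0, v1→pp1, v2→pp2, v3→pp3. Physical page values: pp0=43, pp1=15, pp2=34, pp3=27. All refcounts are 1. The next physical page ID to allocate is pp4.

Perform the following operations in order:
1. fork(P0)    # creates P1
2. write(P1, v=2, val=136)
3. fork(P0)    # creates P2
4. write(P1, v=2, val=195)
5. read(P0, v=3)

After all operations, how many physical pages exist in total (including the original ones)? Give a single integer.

Answer: 5

Derivation:
Op 1: fork(P0) -> P1. 4 ppages; refcounts: pp0:2 pp1:2 pp2:2 pp3:2
Op 2: write(P1, v2, 136). refcount(pp2)=2>1 -> COPY to pp4. 5 ppages; refcounts: pp0:2 pp1:2 pp2:1 pp3:2 pp4:1
Op 3: fork(P0) -> P2. 5 ppages; refcounts: pp0:3 pp1:3 pp2:2 pp3:3 pp4:1
Op 4: write(P1, v2, 195). refcount(pp4)=1 -> write in place. 5 ppages; refcounts: pp0:3 pp1:3 pp2:2 pp3:3 pp4:1
Op 5: read(P0, v3) -> 27. No state change.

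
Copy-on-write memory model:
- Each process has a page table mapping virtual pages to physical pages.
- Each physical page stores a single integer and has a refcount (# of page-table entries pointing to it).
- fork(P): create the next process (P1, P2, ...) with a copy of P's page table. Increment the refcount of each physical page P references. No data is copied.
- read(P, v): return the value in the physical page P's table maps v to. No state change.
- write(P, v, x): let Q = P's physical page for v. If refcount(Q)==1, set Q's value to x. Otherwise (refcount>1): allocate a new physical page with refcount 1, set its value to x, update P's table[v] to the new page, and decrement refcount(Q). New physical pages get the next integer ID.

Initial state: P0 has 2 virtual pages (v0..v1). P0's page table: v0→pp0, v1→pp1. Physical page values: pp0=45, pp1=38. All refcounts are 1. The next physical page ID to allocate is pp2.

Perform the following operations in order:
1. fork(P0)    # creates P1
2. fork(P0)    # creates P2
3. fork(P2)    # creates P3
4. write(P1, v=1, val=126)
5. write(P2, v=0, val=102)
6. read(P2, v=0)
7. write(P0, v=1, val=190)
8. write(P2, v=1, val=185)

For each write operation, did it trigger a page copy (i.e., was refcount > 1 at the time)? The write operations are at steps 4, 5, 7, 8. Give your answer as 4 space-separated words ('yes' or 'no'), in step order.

Op 1: fork(P0) -> P1. 2 ppages; refcounts: pp0:2 pp1:2
Op 2: fork(P0) -> P2. 2 ppages; refcounts: pp0:3 pp1:3
Op 3: fork(P2) -> P3. 2 ppages; refcounts: pp0:4 pp1:4
Op 4: write(P1, v1, 126). refcount(pp1)=4>1 -> COPY to pp2. 3 ppages; refcounts: pp0:4 pp1:3 pp2:1
Op 5: write(P2, v0, 102). refcount(pp0)=4>1 -> COPY to pp3. 4 ppages; refcounts: pp0:3 pp1:3 pp2:1 pp3:1
Op 6: read(P2, v0) -> 102. No state change.
Op 7: write(P0, v1, 190). refcount(pp1)=3>1 -> COPY to pp4. 5 ppages; refcounts: pp0:3 pp1:2 pp2:1 pp3:1 pp4:1
Op 8: write(P2, v1, 185). refcount(pp1)=2>1 -> COPY to pp5. 6 ppages; refcounts: pp0:3 pp1:1 pp2:1 pp3:1 pp4:1 pp5:1

yes yes yes yes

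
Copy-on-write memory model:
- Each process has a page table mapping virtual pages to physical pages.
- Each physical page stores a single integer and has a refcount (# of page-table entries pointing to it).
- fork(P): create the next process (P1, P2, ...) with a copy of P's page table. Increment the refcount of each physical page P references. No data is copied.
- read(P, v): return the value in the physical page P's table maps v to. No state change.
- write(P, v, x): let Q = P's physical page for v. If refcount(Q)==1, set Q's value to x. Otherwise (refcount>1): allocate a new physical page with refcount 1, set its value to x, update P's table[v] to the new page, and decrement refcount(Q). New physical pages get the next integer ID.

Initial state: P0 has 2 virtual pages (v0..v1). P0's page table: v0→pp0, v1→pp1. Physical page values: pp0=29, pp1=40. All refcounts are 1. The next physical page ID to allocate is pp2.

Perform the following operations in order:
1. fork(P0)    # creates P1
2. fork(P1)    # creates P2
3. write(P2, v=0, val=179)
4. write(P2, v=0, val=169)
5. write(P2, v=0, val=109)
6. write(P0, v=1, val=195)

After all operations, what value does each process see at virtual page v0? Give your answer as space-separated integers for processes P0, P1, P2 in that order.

Answer: 29 29 109

Derivation:
Op 1: fork(P0) -> P1. 2 ppages; refcounts: pp0:2 pp1:2
Op 2: fork(P1) -> P2. 2 ppages; refcounts: pp0:3 pp1:3
Op 3: write(P2, v0, 179). refcount(pp0)=3>1 -> COPY to pp2. 3 ppages; refcounts: pp0:2 pp1:3 pp2:1
Op 4: write(P2, v0, 169). refcount(pp2)=1 -> write in place. 3 ppages; refcounts: pp0:2 pp1:3 pp2:1
Op 5: write(P2, v0, 109). refcount(pp2)=1 -> write in place. 3 ppages; refcounts: pp0:2 pp1:3 pp2:1
Op 6: write(P0, v1, 195). refcount(pp1)=3>1 -> COPY to pp3. 4 ppages; refcounts: pp0:2 pp1:2 pp2:1 pp3:1
P0: v0 -> pp0 = 29
P1: v0 -> pp0 = 29
P2: v0 -> pp2 = 109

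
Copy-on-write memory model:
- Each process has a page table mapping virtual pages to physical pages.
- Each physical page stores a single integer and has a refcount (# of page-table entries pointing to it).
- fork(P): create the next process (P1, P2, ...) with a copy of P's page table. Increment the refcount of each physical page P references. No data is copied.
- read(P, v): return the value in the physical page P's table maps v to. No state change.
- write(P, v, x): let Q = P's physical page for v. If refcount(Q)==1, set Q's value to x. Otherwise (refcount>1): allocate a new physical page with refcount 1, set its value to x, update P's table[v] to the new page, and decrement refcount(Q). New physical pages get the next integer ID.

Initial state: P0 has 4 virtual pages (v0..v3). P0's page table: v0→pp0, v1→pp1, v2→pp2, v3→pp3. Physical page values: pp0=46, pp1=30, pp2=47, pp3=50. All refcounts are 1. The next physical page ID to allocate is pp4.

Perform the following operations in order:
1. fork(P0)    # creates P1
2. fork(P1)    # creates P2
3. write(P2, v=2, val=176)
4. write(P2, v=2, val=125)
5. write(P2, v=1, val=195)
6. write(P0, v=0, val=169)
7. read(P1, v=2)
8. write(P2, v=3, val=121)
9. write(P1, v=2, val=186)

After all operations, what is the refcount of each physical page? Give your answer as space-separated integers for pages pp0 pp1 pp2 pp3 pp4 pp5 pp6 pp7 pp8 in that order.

Answer: 2 2 1 2 1 1 1 1 1

Derivation:
Op 1: fork(P0) -> P1. 4 ppages; refcounts: pp0:2 pp1:2 pp2:2 pp3:2
Op 2: fork(P1) -> P2. 4 ppages; refcounts: pp0:3 pp1:3 pp2:3 pp3:3
Op 3: write(P2, v2, 176). refcount(pp2)=3>1 -> COPY to pp4. 5 ppages; refcounts: pp0:3 pp1:3 pp2:2 pp3:3 pp4:1
Op 4: write(P2, v2, 125). refcount(pp4)=1 -> write in place. 5 ppages; refcounts: pp0:3 pp1:3 pp2:2 pp3:3 pp4:1
Op 5: write(P2, v1, 195). refcount(pp1)=3>1 -> COPY to pp5. 6 ppages; refcounts: pp0:3 pp1:2 pp2:2 pp3:3 pp4:1 pp5:1
Op 6: write(P0, v0, 169). refcount(pp0)=3>1 -> COPY to pp6. 7 ppages; refcounts: pp0:2 pp1:2 pp2:2 pp3:3 pp4:1 pp5:1 pp6:1
Op 7: read(P1, v2) -> 47. No state change.
Op 8: write(P2, v3, 121). refcount(pp3)=3>1 -> COPY to pp7. 8 ppages; refcounts: pp0:2 pp1:2 pp2:2 pp3:2 pp4:1 pp5:1 pp6:1 pp7:1
Op 9: write(P1, v2, 186). refcount(pp2)=2>1 -> COPY to pp8. 9 ppages; refcounts: pp0:2 pp1:2 pp2:1 pp3:2 pp4:1 pp5:1 pp6:1 pp7:1 pp8:1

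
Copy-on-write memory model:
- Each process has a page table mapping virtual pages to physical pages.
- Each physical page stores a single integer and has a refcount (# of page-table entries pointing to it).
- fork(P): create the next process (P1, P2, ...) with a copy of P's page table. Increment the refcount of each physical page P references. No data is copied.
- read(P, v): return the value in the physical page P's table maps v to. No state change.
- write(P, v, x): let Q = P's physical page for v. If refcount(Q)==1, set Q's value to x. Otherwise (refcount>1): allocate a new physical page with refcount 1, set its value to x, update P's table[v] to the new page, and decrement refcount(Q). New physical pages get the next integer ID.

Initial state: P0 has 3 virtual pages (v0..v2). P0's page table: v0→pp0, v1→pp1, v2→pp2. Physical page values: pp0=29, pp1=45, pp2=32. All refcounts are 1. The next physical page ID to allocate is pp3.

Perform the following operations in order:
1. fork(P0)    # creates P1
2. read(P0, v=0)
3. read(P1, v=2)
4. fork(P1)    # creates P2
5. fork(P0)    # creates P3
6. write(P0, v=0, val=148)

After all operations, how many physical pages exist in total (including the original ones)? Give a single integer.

Op 1: fork(P0) -> P1. 3 ppages; refcounts: pp0:2 pp1:2 pp2:2
Op 2: read(P0, v0) -> 29. No state change.
Op 3: read(P1, v2) -> 32. No state change.
Op 4: fork(P1) -> P2. 3 ppages; refcounts: pp0:3 pp1:3 pp2:3
Op 5: fork(P0) -> P3. 3 ppages; refcounts: pp0:4 pp1:4 pp2:4
Op 6: write(P0, v0, 148). refcount(pp0)=4>1 -> COPY to pp3. 4 ppages; refcounts: pp0:3 pp1:4 pp2:4 pp3:1

Answer: 4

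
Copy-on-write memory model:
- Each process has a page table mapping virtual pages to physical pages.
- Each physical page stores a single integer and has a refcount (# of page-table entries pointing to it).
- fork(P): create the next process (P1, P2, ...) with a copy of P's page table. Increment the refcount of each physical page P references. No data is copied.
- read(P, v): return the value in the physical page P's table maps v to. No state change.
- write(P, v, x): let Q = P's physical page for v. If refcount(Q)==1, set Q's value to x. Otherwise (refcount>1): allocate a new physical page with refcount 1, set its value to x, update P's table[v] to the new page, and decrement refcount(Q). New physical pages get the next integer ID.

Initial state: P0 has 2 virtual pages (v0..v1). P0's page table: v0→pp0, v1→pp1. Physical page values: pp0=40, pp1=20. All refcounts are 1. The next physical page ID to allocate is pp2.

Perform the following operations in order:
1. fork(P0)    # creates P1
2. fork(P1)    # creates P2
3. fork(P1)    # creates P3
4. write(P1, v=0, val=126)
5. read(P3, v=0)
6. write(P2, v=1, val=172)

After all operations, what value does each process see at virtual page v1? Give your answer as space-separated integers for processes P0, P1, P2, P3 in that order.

Answer: 20 20 172 20

Derivation:
Op 1: fork(P0) -> P1. 2 ppages; refcounts: pp0:2 pp1:2
Op 2: fork(P1) -> P2. 2 ppages; refcounts: pp0:3 pp1:3
Op 3: fork(P1) -> P3. 2 ppages; refcounts: pp0:4 pp1:4
Op 4: write(P1, v0, 126). refcount(pp0)=4>1 -> COPY to pp2. 3 ppages; refcounts: pp0:3 pp1:4 pp2:1
Op 5: read(P3, v0) -> 40. No state change.
Op 6: write(P2, v1, 172). refcount(pp1)=4>1 -> COPY to pp3. 4 ppages; refcounts: pp0:3 pp1:3 pp2:1 pp3:1
P0: v1 -> pp1 = 20
P1: v1 -> pp1 = 20
P2: v1 -> pp3 = 172
P3: v1 -> pp1 = 20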